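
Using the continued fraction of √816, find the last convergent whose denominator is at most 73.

657/23

√816 = [28; 1, 1, 3, 3, 3, 1, 1, 56, …] (period length 8).
Convergents:
  p_0/q_0 = 28/1
  p_1/q_1 = 29/1
  p_2/q_2 = 57/2
  p_3/q_3 = 200/7
  p_4/q_4 = 657/23
  p_5/q_5 = 2171/76
q_4 = 23 ≤ 73 < 76 = q_5, so the answer is 657/23.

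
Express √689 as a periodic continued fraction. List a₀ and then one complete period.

a₀ = ⌊√689⌋ = 26.
With m₀=0, d₀=1 and mₖ₊₁ = dₖaₖ − mₖ, dₖ₊₁ = (n − mₖ₊₁²)/dₖ, aₖ₊₁ = ⌊(a₀+mₖ₊₁)/dₖ₊₁⌋:
  k=1: m=26, d=13, a=4
  k=2: m=26, d=1, a=52
d=1 and a=2a₀=52 at k=2, so the next step gives (m, d) = (26, 13) again — its k=1 value — and the period has length 2.

[26; 4, 52]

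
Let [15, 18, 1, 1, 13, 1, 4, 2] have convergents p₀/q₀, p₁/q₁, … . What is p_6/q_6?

39863/2648

Using pₖ = aₖpₖ₋₁ + pₖ₋₂, qₖ = aₖqₖ₋₁ + qₖ₋₂ (with p₋₁=1, p₋₂=0, q₋₁=0, q₋₂=1):
  k=0: a=15, p=15, q=1
  k=1: a=18, p=271, q=18
  k=2: a=1, p=286, q=19
  k=3: a=1, p=557, q=37
  k=4: a=13, p=7527, q=500
  k=5: a=1, p=8084, q=537
  k=6: a=4, p=39863, q=2648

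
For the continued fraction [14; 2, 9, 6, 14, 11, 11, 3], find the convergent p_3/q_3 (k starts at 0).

1679/116

Using pₖ = aₖpₖ₋₁ + pₖ₋₂, qₖ = aₖqₖ₋₁ + qₖ₋₂ (with p₋₁=1, p₋₂=0, q₋₁=0, q₋₂=1):
  k=0: a=14, p=14, q=1
  k=1: a=2, p=29, q=2
  k=2: a=9, p=275, q=19
  k=3: a=6, p=1679, q=116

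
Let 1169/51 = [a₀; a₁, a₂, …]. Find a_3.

1

1169 = 22·51 + 47   →  a_0 = 22
51 = 1·47 + 4   →  a_1 = 1
47 = 11·4 + 3   →  a_2 = 11
4 = 1·3 + 1   →  a_3 = 1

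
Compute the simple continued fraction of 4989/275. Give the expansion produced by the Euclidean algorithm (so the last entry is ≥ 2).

4989 = 18×275 + 39
275 = 7×39 + 2
39 = 19×2 + 1
2 = 2×1 + 0  (stop)
So 4989/275 = [18; 7, 19, 2].

[18; 7, 19, 2]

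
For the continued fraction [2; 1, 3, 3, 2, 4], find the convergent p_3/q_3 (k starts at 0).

36/13

Using pₖ = aₖpₖ₋₁ + pₖ₋₂, qₖ = aₖqₖ₋₁ + qₖ₋₂ (with p₋₁=1, p₋₂=0, q₋₁=0, q₋₂=1):
  k=0: a=2, p=2, q=1
  k=1: a=1, p=3, q=1
  k=2: a=3, p=11, q=4
  k=3: a=3, p=36, q=13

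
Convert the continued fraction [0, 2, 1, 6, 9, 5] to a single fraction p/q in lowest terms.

327/935

Using pₖ = aₖpₖ₋₁ + pₖ₋₂ and qₖ = aₖqₖ₋₁ + qₖ₋₂:
  k=0: a=0, p=0, q=1
  k=1: a=2, p=1, q=2
  k=2: a=1, p=1, q=3
  k=3: a=6, p=7, q=20
  k=4: a=9, p=64, q=183
  k=5: a=5, p=327, q=935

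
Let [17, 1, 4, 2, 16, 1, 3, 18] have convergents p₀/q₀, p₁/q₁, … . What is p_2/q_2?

89/5

Using pₖ = aₖpₖ₋₁ + pₖ₋₂, qₖ = aₖqₖ₋₁ + qₖ₋₂ (with p₋₁=1, p₋₂=0, q₋₁=0, q₋₂=1):
  k=0: a=17, p=17, q=1
  k=1: a=1, p=18, q=1
  k=2: a=4, p=89, q=5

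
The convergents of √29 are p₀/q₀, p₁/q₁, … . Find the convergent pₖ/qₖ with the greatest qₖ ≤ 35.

√29 = [5; 2, 1, 1, 2, 10, …] (period length 5).
Convergents:
  p_0/q_0 = 5/1
  p_1/q_1 = 11/2
  p_2/q_2 = 16/3
  p_3/q_3 = 27/5
  p_4/q_4 = 70/13
  p_5/q_5 = 727/135
q_4 = 13 ≤ 35 < 135 = q_5, so the answer is 70/13.

70/13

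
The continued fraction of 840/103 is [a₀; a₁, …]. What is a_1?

840 = 8·103 + 16   →  a_0 = 8
103 = 6·16 + 7   →  a_1 = 6

6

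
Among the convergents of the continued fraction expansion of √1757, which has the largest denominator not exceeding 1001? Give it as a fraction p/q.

41707/995

√1757 = [41; 1, 10, 1, 82, …] (period length 4).
Convergents:
  p_0/q_0 = 41/1
  p_1/q_1 = 42/1
  p_2/q_2 = 461/11
  p_3/q_3 = 503/12
  p_4/q_4 = 41707/995
  p_5/q_5 = 42210/1007
q_4 = 995 ≤ 1001 < 1007 = q_5, so the answer is 41707/995.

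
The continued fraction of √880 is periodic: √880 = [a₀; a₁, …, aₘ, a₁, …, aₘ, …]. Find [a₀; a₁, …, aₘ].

a₀ = ⌊√880⌋ = 29.
With m₀=0, d₀=1 and mₖ₊₁ = dₖaₖ − mₖ, dₖ₊₁ = (n − mₖ₊₁²)/dₖ, aₖ₊₁ = ⌊(a₀+mₖ₊₁)/dₖ₊₁⌋:
  k=1: m=29, d=39, a=1
  k=2: m=10, d=20, a=1
  k=3: m=10, d=39, a=1
  k=4: m=29, d=1, a=58
d=1 and a=2a₀=58 at k=4, so the next step gives (m, d) = (29, 39) again — its k=1 value — and the period has length 4.

[29; 1, 1, 1, 58]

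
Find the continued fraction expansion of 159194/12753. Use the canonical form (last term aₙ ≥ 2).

[12; 2, 14, 10, 1, 12, 3]

159194 = 12·12753 + 6158
12753 = 2·6158 + 437
6158 = 14·437 + 40
437 = 10·40 + 37
40 = 1·37 + 3
37 = 12·3 + 1
3 = 3·1 + 0  (stop)
So 159194/12753 = [12; 2, 14, 10, 1, 12, 3].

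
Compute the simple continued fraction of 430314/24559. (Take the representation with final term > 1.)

[17; 1, 1, 11, 19, 3, 18]

430314 = 17·24559 + 12811
24559 = 1·12811 + 11748
12811 = 1·11748 + 1063
11748 = 11·1063 + 55
1063 = 19·55 + 18
55 = 3·18 + 1
18 = 18·1 + 0  (stop)
So 430314/24559 = [17; 1, 1, 11, 19, 3, 18].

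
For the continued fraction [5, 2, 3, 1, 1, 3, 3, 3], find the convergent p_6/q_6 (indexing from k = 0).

Using pₖ = aₖpₖ₋₁ + pₖ₋₂, qₖ = aₖqₖ₋₁ + qₖ₋₂ (with p₋₁=1, p₋₂=0, q₋₁=0, q₋₂=1):
  k=0: a=5, p=5, q=1
  k=1: a=2, p=11, q=2
  k=2: a=3, p=38, q=7
  k=3: a=1, p=49, q=9
  k=4: a=1, p=87, q=16
  k=5: a=3, p=310, q=57
  k=6: a=3, p=1017, q=187

1017/187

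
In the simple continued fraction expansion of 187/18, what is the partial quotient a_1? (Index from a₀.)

2

187 = 10·18 + 7   →  a_0 = 10
18 = 2·7 + 4   →  a_1 = 2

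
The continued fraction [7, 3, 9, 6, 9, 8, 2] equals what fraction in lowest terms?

Using pₖ = aₖpₖ₋₁ + pₖ₋₂ and qₖ = aₖqₖ₋₁ + qₖ₋₂:
  k=0: a=7, p=7, q=1
  k=1: a=3, p=22, q=3
  k=2: a=9, p=205, q=28
  k=3: a=6, p=1252, q=171
  k=4: a=9, p=11473, q=1567
  k=5: a=8, p=93036, q=12707
  k=6: a=2, p=197545, q=26981

197545/26981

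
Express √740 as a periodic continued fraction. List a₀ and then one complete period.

a₀ = ⌊√740⌋ = 27.
With m₀=0, d₀=1 and mₖ₊₁ = dₖaₖ − mₖ, dₖ₊₁ = (n − mₖ₊₁²)/dₖ, aₖ₊₁ = ⌊(a₀+mₖ₊₁)/dₖ₊₁⌋:
  k=1: m=27, d=11, a=4
  k=2: m=17, d=41, a=1
  k=3: m=24, d=4, a=12
  k=4: m=24, d=41, a=1
  k=5: m=17, d=11, a=4
  k=6: m=27, d=1, a=54
d=1 and a=2a₀=54 at k=6, so the next step gives (m, d) = (27, 11) again — its k=1 value — and the period has length 6.

[27; 4, 1, 12, 1, 4, 54]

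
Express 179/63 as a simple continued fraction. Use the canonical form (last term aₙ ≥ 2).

179 = 2·63 + 53
63 = 1·53 + 10
53 = 5·10 + 3
10 = 3·3 + 1
3 = 3·1 + 0  (stop)
So 179/63 = [2; 1, 5, 3, 3].

[2; 1, 5, 3, 3]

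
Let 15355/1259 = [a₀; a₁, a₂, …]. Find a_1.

15355 = 12·1259 + 247   →  a_0 = 12
1259 = 5·247 + 24   →  a_1 = 5

5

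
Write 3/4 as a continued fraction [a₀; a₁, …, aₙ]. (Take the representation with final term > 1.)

3 = 0·4 + 3
4 = 1·3 + 1
3 = 3·1 + 0  (stop)
So 3/4 = [0; 1, 3].

[0; 1, 3]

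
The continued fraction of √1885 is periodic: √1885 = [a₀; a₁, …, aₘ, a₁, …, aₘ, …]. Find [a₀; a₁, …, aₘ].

[43; 2, 2, 2, 86]

a₀ = ⌊√1885⌋ = 43.
With m₀=0, d₀=1 and mₖ₊₁ = dₖaₖ − mₖ, dₖ₊₁ = (n − mₖ₊₁²)/dₖ, aₖ₊₁ = ⌊(a₀+mₖ₊₁)/dₖ₊₁⌋:
  k=1: m=43, d=36, a=2
  k=2: m=29, d=29, a=2
  k=3: m=29, d=36, a=2
  k=4: m=43, d=1, a=86
d=1 and a=2a₀=86 at k=4, so the next step gives (m, d) = (43, 36) again — its k=1 value — and the period has length 4.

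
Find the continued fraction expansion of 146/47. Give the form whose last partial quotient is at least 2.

[3; 9, 2, 2]

146 = 3*47 + 5
47 = 9*5 + 2
5 = 2*2 + 1
2 = 2*1 + 0  (stop)
So 146/47 = [3; 9, 2, 2].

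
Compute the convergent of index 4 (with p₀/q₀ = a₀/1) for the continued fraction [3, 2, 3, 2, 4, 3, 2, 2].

Using pₖ = aₖpₖ₋₁ + pₖ₋₂, qₖ = aₖqₖ₋₁ + qₖ₋₂ (with p₋₁=1, p₋₂=0, q₋₁=0, q₋₂=1):
  k=0: a=3, p=3, q=1
  k=1: a=2, p=7, q=2
  k=2: a=3, p=24, q=7
  k=3: a=2, p=55, q=16
  k=4: a=4, p=244, q=71

244/71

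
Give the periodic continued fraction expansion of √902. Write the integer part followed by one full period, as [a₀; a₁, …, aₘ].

[30; 30, 60]

a₀ = ⌊√902⌋ = 30.
With m₀=0, d₀=1 and mₖ₊₁ = dₖaₖ − mₖ, dₖ₊₁ = (n − mₖ₊₁²)/dₖ, aₖ₊₁ = ⌊(a₀+mₖ₊₁)/dₖ₊₁⌋:
  k=1: m=30, d=2, a=30
  k=2: m=30, d=1, a=60
d=1 and a=2a₀=60 at k=2, so the next step gives (m, d) = (30, 2) again — its k=1 value — and the period has length 2.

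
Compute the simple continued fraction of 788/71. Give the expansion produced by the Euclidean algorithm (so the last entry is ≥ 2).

[11; 10, 7]

788 = 11×71 + 7
71 = 10×7 + 1
7 = 7×1 + 0  (stop)
So 788/71 = [11; 10, 7].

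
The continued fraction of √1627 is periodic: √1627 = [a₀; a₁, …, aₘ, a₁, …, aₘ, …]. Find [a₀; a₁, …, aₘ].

[40; 2, 1, 39, 1, 2, 80]

a₀ = ⌊√1627⌋ = 40.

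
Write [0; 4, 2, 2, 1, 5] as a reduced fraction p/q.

40/177

Using pₖ = aₖpₖ₋₁ + pₖ₋₂ and qₖ = aₖqₖ₋₁ + qₖ₋₂:
  k=0: a=0, p=0, q=1
  k=1: a=4, p=1, q=4
  k=2: a=2, p=2, q=9
  k=3: a=2, p=5, q=22
  k=4: a=1, p=7, q=31
  k=5: a=5, p=40, q=177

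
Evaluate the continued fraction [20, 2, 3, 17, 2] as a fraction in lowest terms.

Fold from the inside: start with 2/1.
  17 + 1/2 = 35/2
  3 + 2/35 = 107/35
  2 + 35/107 = 249/107
  20 + 107/249 = 5087/249

5087/249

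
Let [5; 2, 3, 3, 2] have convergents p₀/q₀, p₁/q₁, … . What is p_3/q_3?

Using pₖ = aₖpₖ₋₁ + pₖ₋₂, qₖ = aₖqₖ₋₁ + qₖ₋₂ (with p₋₁=1, p₋₂=0, q₋₁=0, q₋₂=1):
  k=0: a=5, p=5, q=1
  k=1: a=2, p=11, q=2
  k=2: a=3, p=38, q=7
  k=3: a=3, p=125, q=23

125/23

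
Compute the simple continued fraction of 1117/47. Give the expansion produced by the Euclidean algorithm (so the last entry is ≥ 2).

[23; 1, 3, 3, 1, 2]

1117 = 23·47 + 36
47 = 1·36 + 11
36 = 3·11 + 3
11 = 3·3 + 2
3 = 1·2 + 1
2 = 2·1 + 0  (stop)
So 1117/47 = [23; 1, 3, 3, 1, 2].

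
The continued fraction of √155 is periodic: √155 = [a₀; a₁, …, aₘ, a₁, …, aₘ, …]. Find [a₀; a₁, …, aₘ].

a₀ = ⌊√155⌋ = 12.

[12; 2, 4, 2, 24]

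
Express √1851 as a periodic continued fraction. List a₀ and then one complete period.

a₀ = ⌊√1851⌋ = 43.

[43; 43, 86]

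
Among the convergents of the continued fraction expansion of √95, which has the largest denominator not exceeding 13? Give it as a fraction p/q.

√95 = [9; 1, 2, 1, 18, …] (period length 4).
Convergents:
  p_0/q_0 = 9/1
  p_1/q_1 = 10/1
  p_2/q_2 = 29/3
  p_3/q_3 = 39/4
  p_4/q_4 = 731/75
q_3 = 4 ≤ 13 < 75 = q_4, so the answer is 39/4.

39/4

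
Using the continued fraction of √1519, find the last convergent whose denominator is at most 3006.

117001/3002

√1519 = [38; 1, 37, 1, 76, …] (period length 4).
Convergents:
  p_0/q_0 = 38/1
  p_1/q_1 = 39/1
  p_2/q_2 = 1481/38
  p_3/q_3 = 1520/39
  p_4/q_4 = 117001/3002
  p_5/q_5 = 118521/3041
q_4 = 3002 ≤ 3006 < 3041 = q_5, so the answer is 117001/3002.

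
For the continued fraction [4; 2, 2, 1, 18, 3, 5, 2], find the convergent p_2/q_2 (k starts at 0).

Using pₖ = aₖpₖ₋₁ + pₖ₋₂, qₖ = aₖqₖ₋₁ + qₖ₋₂ (with p₋₁=1, p₋₂=0, q₋₁=0, q₋₂=1):
  k=0: a=4, p=4, q=1
  k=1: a=2, p=9, q=2
  k=2: a=2, p=22, q=5

22/5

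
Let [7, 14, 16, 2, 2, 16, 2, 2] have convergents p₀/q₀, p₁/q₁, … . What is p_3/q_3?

Using pₖ = aₖpₖ₋₁ + pₖ₋₂, qₖ = aₖqₖ₋₁ + qₖ₋₂ (with p₋₁=1, p₋₂=0, q₋₁=0, q₋₂=1):
  k=0: a=7, p=7, q=1
  k=1: a=14, p=99, q=14
  k=2: a=16, p=1591, q=225
  k=3: a=2, p=3281, q=464

3281/464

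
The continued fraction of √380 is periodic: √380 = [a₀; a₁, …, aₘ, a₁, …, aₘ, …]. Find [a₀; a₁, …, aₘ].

[19; 2, 38]

a₀ = ⌊√380⌋ = 19.
With m₀=0, d₀=1 and mₖ₊₁ = dₖaₖ − mₖ, dₖ₊₁ = (n − mₖ₊₁²)/dₖ, aₖ₊₁ = ⌊(a₀+mₖ₊₁)/dₖ₊₁⌋:
  k=1: m=19, d=19, a=2
  k=2: m=19, d=1, a=38
d=1 and a=2a₀=38 at k=2, so the next step gives (m, d) = (19, 19) again — its k=1 value — and the period has length 2.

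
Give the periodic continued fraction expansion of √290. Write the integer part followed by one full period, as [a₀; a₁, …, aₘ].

[17; 34]

a₀ = ⌊√290⌋ = 17.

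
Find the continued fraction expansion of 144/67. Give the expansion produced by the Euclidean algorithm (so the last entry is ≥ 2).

[2; 6, 1, 2, 3]

144 = 2*67 + 10
67 = 6*10 + 7
10 = 1*7 + 3
7 = 2*3 + 1
3 = 3*1 + 0  (stop)
So 144/67 = [2; 6, 1, 2, 3].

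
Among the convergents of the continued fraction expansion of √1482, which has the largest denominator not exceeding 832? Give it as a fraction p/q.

√1482 = [38; 2, 76, …] (period length 2).
Convergents:
  p_0/q_0 = 38/1
  p_1/q_1 = 77/2
  p_2/q_2 = 5890/153
  p_3/q_3 = 11857/308
  p_4/q_4 = 907022/23561
q_3 = 308 ≤ 832 < 23561 = q_4, so the answer is 11857/308.

11857/308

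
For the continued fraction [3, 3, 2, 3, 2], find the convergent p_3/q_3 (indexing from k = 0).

79/24

Using pₖ = aₖpₖ₋₁ + pₖ₋₂, qₖ = aₖqₖ₋₁ + qₖ₋₂ (with p₋₁=1, p₋₂=0, q₋₁=0, q₋₂=1):
  k=0: a=3, p=3, q=1
  k=1: a=3, p=10, q=3
  k=2: a=2, p=23, q=7
  k=3: a=3, p=79, q=24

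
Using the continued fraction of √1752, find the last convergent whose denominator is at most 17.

293/7

√1752 = [41; 1, 5, 1, 82, …] (period length 4).
Convergents:
  p_0/q_0 = 41/1
  p_1/q_1 = 42/1
  p_2/q_2 = 251/6
  p_3/q_3 = 293/7
  p_4/q_4 = 24277/580
q_3 = 7 ≤ 17 < 580 = q_4, so the answer is 293/7.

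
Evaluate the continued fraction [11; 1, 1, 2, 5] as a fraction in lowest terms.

Using pₖ = aₖpₖ₋₁ + pₖ₋₂ and qₖ = aₖqₖ₋₁ + qₖ₋₂:
  k=0: a=11, p=11, q=1
  k=1: a=1, p=12, q=1
  k=2: a=1, p=23, q=2
  k=3: a=2, p=58, q=5
  k=4: a=5, p=313, q=27

313/27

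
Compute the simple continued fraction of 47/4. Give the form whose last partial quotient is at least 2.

[11; 1, 3]

47 = 11×4 + 3
4 = 1×3 + 1
3 = 3×1 + 0  (stop)
So 47/4 = [11; 1, 3].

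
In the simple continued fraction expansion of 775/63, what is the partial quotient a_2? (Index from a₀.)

3

775 = 12·63 + 19   →  a_0 = 12
63 = 3·19 + 6   →  a_1 = 3
19 = 3·6 + 1   →  a_2 = 3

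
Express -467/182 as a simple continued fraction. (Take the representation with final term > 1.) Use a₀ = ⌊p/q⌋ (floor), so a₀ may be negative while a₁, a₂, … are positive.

-467 = -3·182 + 79
182 = 2·79 + 24
79 = 3·24 + 7
24 = 3·7 + 3
7 = 2·3 + 1
3 = 3·1 + 0  (stop)
So -467/182 = [-3; 2, 3, 3, 2, 3].

[-3; 2, 3, 3, 2, 3]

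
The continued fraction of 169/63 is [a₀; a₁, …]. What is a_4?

1

169 = 2·63 + 43   →  a_0 = 2
63 = 1·43 + 20   →  a_1 = 1
43 = 2·20 + 3   →  a_2 = 2
20 = 6·3 + 2   →  a_3 = 6
3 = 1·2 + 1   →  a_4 = 1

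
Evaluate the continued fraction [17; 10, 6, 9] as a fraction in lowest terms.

Using pₖ = aₖpₖ₋₁ + pₖ₋₂ and qₖ = aₖqₖ₋₁ + qₖ₋₂:
  k=0: a=17, p=17, q=1
  k=1: a=10, p=171, q=10
  k=2: a=6, p=1043, q=61
  k=3: a=9, p=9558, q=559

9558/559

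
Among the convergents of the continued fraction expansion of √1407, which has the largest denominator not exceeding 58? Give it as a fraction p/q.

1913/51

√1407 = [37; 1, 1, 24, 1, 1, 74, …] (period length 6).
Convergents:
  p_0/q_0 = 37/1
  p_1/q_1 = 38/1
  p_2/q_2 = 75/2
  p_3/q_3 = 1838/49
  p_4/q_4 = 1913/51
  p_5/q_5 = 3751/100
q_4 = 51 ≤ 58 < 100 = q_5, so the answer is 1913/51.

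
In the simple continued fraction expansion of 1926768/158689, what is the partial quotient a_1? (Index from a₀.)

1926768 = 12·158689 + 22500   →  a_0 = 12
158689 = 7·22500 + 1189   →  a_1 = 7

7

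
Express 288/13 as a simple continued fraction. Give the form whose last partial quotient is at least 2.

[22; 6, 2]

288 = 22·13 + 2
13 = 6·2 + 1
2 = 2·1 + 0  (stop)
So 288/13 = [22; 6, 2].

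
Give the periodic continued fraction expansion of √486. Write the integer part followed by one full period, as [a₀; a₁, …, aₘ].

[22; 22, 44]

a₀ = ⌊√486⌋ = 22.
With m₀=0, d₀=1 and mₖ₊₁ = dₖaₖ − mₖ, dₖ₊₁ = (n − mₖ₊₁²)/dₖ, aₖ₊₁ = ⌊(a₀+mₖ₊₁)/dₖ₊₁⌋:
  k=1: m=22, d=2, a=22
  k=2: m=22, d=1, a=44
d=1 and a=2a₀=44 at k=2, so the next step gives (m, d) = (22, 2) again — its k=1 value — and the period has length 2.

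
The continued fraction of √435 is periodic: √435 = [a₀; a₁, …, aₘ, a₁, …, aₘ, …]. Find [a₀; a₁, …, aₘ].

[20; 1, 5, 1, 40]

a₀ = ⌊√435⌋ = 20.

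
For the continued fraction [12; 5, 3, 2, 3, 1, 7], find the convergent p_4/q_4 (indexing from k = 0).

1548/127

Using pₖ = aₖpₖ₋₁ + pₖ₋₂, qₖ = aₖqₖ₋₁ + qₖ₋₂ (with p₋₁=1, p₋₂=0, q₋₁=0, q₋₂=1):
  k=0: a=12, p=12, q=1
  k=1: a=5, p=61, q=5
  k=2: a=3, p=195, q=16
  k=3: a=2, p=451, q=37
  k=4: a=3, p=1548, q=127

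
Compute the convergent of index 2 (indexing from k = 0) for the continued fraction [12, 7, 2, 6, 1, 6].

182/15

Using pₖ = aₖpₖ₋₁ + pₖ₋₂, qₖ = aₖqₖ₋₁ + qₖ₋₂ (with p₋₁=1, p₋₂=0, q₋₁=0, q₋₂=1):
  k=0: a=12, p=12, q=1
  k=1: a=7, p=85, q=7
  k=2: a=2, p=182, q=15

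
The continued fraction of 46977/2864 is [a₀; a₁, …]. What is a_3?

15

46977 = 16·2864 + 1153   →  a_0 = 16
2864 = 2·1153 + 558   →  a_1 = 2
1153 = 2·558 + 37   →  a_2 = 2
558 = 15·37 + 3   →  a_3 = 15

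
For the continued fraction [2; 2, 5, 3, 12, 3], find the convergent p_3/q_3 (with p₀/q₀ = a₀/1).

86/35

Using pₖ = aₖpₖ₋₁ + pₖ₋₂, qₖ = aₖqₖ₋₁ + qₖ₋₂ (with p₋₁=1, p₋₂=0, q₋₁=0, q₋₂=1):
  k=0: a=2, p=2, q=1
  k=1: a=2, p=5, q=2
  k=2: a=5, p=27, q=11
  k=3: a=3, p=86, q=35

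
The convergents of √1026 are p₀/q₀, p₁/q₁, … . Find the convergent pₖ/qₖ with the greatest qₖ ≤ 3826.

√1026 = [32; 32, 64, …] (period length 2).
Convergents:
  p_0/q_0 = 32/1
  p_1/q_1 = 1025/32
  p_2/q_2 = 65632/2049
  p_3/q_3 = 2101249/65600
q_2 = 2049 ≤ 3826 < 65600 = q_3, so the answer is 65632/2049.

65632/2049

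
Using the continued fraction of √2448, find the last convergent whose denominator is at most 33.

√2448 = [49; 2, 10, 2, 98, …] (period length 4).
Convergents:
  p_0/q_0 = 49/1
  p_1/q_1 = 99/2
  p_2/q_2 = 1039/21
  p_3/q_3 = 2177/44
q_2 = 21 ≤ 33 < 44 = q_3, so the answer is 1039/21.

1039/21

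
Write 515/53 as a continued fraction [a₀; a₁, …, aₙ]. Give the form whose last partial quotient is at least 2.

[9; 1, 2, 1, 1, 7]

515 = 9·53 + 38
53 = 1·38 + 15
38 = 2·15 + 8
15 = 1·8 + 7
8 = 1·7 + 1
7 = 7·1 + 0  (stop)
So 515/53 = [9; 1, 2, 1, 1, 7].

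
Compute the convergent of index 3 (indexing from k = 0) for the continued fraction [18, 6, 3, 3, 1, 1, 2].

Using pₖ = aₖpₖ₋₁ + pₖ₋₂, qₖ = aₖqₖ₋₁ + qₖ₋₂ (with p₋₁=1, p₋₂=0, q₋₁=0, q₋₂=1):
  k=0: a=18, p=18, q=1
  k=1: a=6, p=109, q=6
  k=2: a=3, p=345, q=19
  k=3: a=3, p=1144, q=63

1144/63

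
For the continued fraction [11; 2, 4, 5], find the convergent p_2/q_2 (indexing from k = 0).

103/9

Using pₖ = aₖpₖ₋₁ + pₖ₋₂, qₖ = aₖqₖ₋₁ + qₖ₋₂ (with p₋₁=1, p₋₂=0, q₋₁=0, q₋₂=1):
  k=0: a=11, p=11, q=1
  k=1: a=2, p=23, q=2
  k=2: a=4, p=103, q=9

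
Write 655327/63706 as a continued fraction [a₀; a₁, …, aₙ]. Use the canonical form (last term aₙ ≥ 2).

655327 = 10×63706 + 18267
63706 = 3×18267 + 8905
18267 = 2×8905 + 457
8905 = 19×457 + 222
457 = 2×222 + 13
222 = 17×13 + 1
13 = 13×1 + 0  (stop)
So 655327/63706 = [10; 3, 2, 19, 2, 17, 13].

[10; 3, 2, 19, 2, 17, 13]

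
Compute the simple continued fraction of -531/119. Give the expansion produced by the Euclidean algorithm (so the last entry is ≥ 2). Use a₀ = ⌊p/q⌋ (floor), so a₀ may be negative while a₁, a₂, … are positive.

-531 = -5*119 + 64
119 = 1*64 + 55
64 = 1*55 + 9
55 = 6*9 + 1
9 = 9*1 + 0  (stop)
So -531/119 = [-5; 1, 1, 6, 9].

[-5; 1, 1, 6, 9]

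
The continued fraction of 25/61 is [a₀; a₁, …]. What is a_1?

2

25 = 0·61 + 25   →  a_0 = 0
61 = 2·25 + 11   →  a_1 = 2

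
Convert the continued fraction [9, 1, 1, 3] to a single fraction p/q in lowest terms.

67/7

Using pₖ = aₖpₖ₋₁ + pₖ₋₂ and qₖ = aₖqₖ₋₁ + qₖ₋₂:
  k=0: a=9, p=9, q=1
  k=1: a=1, p=10, q=1
  k=2: a=1, p=19, q=2
  k=3: a=3, p=67, q=7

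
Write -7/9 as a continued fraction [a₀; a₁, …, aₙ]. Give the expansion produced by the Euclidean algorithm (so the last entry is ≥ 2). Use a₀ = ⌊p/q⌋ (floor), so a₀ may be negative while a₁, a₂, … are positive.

[-1; 4, 2]

-7 = -1*9 + 2
9 = 4*2 + 1
2 = 2*1 + 0  (stop)
So -7/9 = [-1; 4, 2].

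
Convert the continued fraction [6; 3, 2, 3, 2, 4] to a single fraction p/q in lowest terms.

Fold from the inside: start with 4/1.
  2 + 1/4 = 9/4
  3 + 4/9 = 31/9
  2 + 9/31 = 71/31
  3 + 31/71 = 244/71
  6 + 71/244 = 1535/244

1535/244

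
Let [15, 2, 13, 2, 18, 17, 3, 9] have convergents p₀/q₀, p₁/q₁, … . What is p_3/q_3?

Using pₖ = aₖpₖ₋₁ + pₖ₋₂, qₖ = aₖqₖ₋₁ + qₖ₋₂ (with p₋₁=1, p₋₂=0, q₋₁=0, q₋₂=1):
  k=0: a=15, p=15, q=1
  k=1: a=2, p=31, q=2
  k=2: a=13, p=418, q=27
  k=3: a=2, p=867, q=56

867/56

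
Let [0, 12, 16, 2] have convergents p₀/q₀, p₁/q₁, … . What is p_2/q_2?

Using pₖ = aₖpₖ₋₁ + pₖ₋₂, qₖ = aₖqₖ₋₁ + qₖ₋₂ (with p₋₁=1, p₋₂=0, q₋₁=0, q₋₂=1):
  k=0: a=0, p=0, q=1
  k=1: a=12, p=1, q=12
  k=2: a=16, p=16, q=193

16/193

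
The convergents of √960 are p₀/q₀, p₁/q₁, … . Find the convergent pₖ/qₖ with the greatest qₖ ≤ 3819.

117150/3781

√960 = [30; 1, 60, …] (period length 2).
Convergents:
  p_0/q_0 = 30/1
  p_1/q_1 = 31/1
  p_2/q_2 = 1890/61
  p_3/q_3 = 1921/62
  p_4/q_4 = 117150/3781
  p_5/q_5 = 119071/3843
q_4 = 3781 ≤ 3819 < 3843 = q_5, so the answer is 117150/3781.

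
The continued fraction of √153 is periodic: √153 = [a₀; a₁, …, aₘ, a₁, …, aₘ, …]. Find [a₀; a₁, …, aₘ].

a₀ = ⌊√153⌋ = 12.
With m₀=0, d₀=1 and mₖ₊₁ = dₖaₖ − mₖ, dₖ₊₁ = (n − mₖ₊₁²)/dₖ, aₖ₊₁ = ⌊(a₀+mₖ₊₁)/dₖ₊₁⌋:
  k=1: m=12, d=9, a=2
  k=2: m=6, d=13, a=1
  k=3: m=7, d=8, a=2
  k=4: m=9, d=9, a=2
  k=5: m=9, d=8, a=2
  k=6: m=7, d=13, a=1
  k=7: m=6, d=9, a=2
  k=8: m=12, d=1, a=24
d=1 and a=2a₀=24 at k=8, so the next step gives (m, d) = (12, 9) again — its k=1 value — and the period has length 8.

[12; 2, 1, 2, 2, 2, 1, 2, 24]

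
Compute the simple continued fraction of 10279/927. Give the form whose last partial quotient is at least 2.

10279 = 11·927 + 82
927 = 11·82 + 25
82 = 3·25 + 7
25 = 3·7 + 4
7 = 1·4 + 3
4 = 1·3 + 1
3 = 3·1 + 0  (stop)
So 10279/927 = [11; 11, 3, 3, 1, 1, 3].

[11; 11, 3, 3, 1, 1, 3]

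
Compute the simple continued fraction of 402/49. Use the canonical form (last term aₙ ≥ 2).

[8; 4, 1, 9]

402 = 8×49 + 10
49 = 4×10 + 9
10 = 1×9 + 1
9 = 9×1 + 0  (stop)
So 402/49 = [8; 4, 1, 9].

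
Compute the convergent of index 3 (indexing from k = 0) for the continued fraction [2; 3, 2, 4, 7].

Using pₖ = aₖpₖ₋₁ + pₖ₋₂, qₖ = aₖqₖ₋₁ + qₖ₋₂ (with p₋₁=1, p₋₂=0, q₋₁=0, q₋₂=1):
  k=0: a=2, p=2, q=1
  k=1: a=3, p=7, q=3
  k=2: a=2, p=16, q=7
  k=3: a=4, p=71, q=31

71/31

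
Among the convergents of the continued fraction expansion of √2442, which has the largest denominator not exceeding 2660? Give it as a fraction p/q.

117315/2374

√2442 = [49; 2, 2, 2, 98, …] (period length 4).
Convergents:
  p_0/q_0 = 49/1
  p_1/q_1 = 99/2
  p_2/q_2 = 247/5
  p_3/q_3 = 593/12
  p_4/q_4 = 58361/1181
  p_5/q_5 = 117315/2374
  p_6/q_6 = 292991/5929
q_5 = 2374 ≤ 2660 < 5929 = q_6, so the answer is 117315/2374.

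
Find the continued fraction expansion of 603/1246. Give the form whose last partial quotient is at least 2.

603 = 0×1246 + 603
1246 = 2×603 + 40
603 = 15×40 + 3
40 = 13×3 + 1
3 = 3×1 + 0  (stop)
So 603/1246 = [0; 2, 15, 13, 3].

[0; 2, 15, 13, 3]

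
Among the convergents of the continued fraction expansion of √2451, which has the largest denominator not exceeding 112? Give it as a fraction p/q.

√2451 = [49; 1, 1, 32, 1, 1, 98, …] (period length 6).
Convergents:
  p_0/q_0 = 49/1
  p_1/q_1 = 50/1
  p_2/q_2 = 99/2
  p_3/q_3 = 3218/65
  p_4/q_4 = 3317/67
  p_5/q_5 = 6535/132
q_4 = 67 ≤ 112 < 132 = q_5, so the answer is 3317/67.

3317/67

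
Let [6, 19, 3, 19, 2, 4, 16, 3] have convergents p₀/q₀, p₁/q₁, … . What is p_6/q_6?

1013279/167436

Using pₖ = aₖpₖ₋₁ + pₖ₋₂, qₖ = aₖqₖ₋₁ + qₖ₋₂ (with p₋₁=1, p₋₂=0, q₋₁=0, q₋₂=1):
  k=0: a=6, p=6, q=1
  k=1: a=19, p=115, q=19
  k=2: a=3, p=351, q=58
  k=3: a=19, p=6784, q=1121
  k=4: a=2, p=13919, q=2300
  k=5: a=4, p=62460, q=10321
  k=6: a=16, p=1013279, q=167436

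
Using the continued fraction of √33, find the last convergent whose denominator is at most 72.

270/47

√33 = [5; 1, 2, 1, 10, …] (period length 4).
Convergents:
  p_0/q_0 = 5/1
  p_1/q_1 = 6/1
  p_2/q_2 = 17/3
  p_3/q_3 = 23/4
  p_4/q_4 = 247/43
  p_5/q_5 = 270/47
  p_6/q_6 = 787/137
q_5 = 47 ≤ 72 < 137 = q_6, so the answer is 270/47.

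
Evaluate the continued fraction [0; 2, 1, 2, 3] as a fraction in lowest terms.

10/27

Fold from the inside: start with 3/1.
  2 + 1/3 = 7/3
  1 + 3/7 = 10/7
  2 + 7/10 = 27/10
  0 + 10/27 = 10/27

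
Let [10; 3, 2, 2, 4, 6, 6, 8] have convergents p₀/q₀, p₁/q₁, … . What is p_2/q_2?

72/7

Using pₖ = aₖpₖ₋₁ + pₖ₋₂, qₖ = aₖqₖ₋₁ + qₖ₋₂ (with p₋₁=1, p₋₂=0, q₋₁=0, q₋₂=1):
  k=0: a=10, p=10, q=1
  k=1: a=3, p=31, q=3
  k=2: a=2, p=72, q=7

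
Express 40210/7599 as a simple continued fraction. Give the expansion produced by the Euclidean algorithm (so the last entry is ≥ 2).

40210 = 5×7599 + 2215
7599 = 3×2215 + 954
2215 = 2×954 + 307
954 = 3×307 + 33
307 = 9×33 + 10
33 = 3×10 + 3
10 = 3×3 + 1
3 = 3×1 + 0  (stop)
So 40210/7599 = [5; 3, 2, 3, 9, 3, 3, 3].

[5; 3, 2, 3, 9, 3, 3, 3]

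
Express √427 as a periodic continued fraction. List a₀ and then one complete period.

a₀ = ⌊√427⌋ = 20.

[20; 1, 1, 1, 40]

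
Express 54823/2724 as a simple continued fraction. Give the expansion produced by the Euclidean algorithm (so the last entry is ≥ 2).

[20; 7, 1, 16, 6, 1, 2]

54823 = 20*2724 + 343
2724 = 7*343 + 323
343 = 1*323 + 20
323 = 16*20 + 3
20 = 6*3 + 2
3 = 1*2 + 1
2 = 2*1 + 0  (stop)
So 54823/2724 = [20; 7, 1, 16, 6, 1, 2].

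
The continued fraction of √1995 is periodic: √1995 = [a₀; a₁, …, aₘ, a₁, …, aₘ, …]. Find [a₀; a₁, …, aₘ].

a₀ = ⌊√1995⌋ = 44.
With m₀=0, d₀=1 and mₖ₊₁ = dₖaₖ − mₖ, dₖ₊₁ = (n − mₖ₊₁²)/dₖ, aₖ₊₁ = ⌊(a₀+mₖ₊₁)/dₖ₊₁⌋:
  k=1: m=44, d=59, a=1
  k=2: m=15, d=30, a=1
  k=3: m=15, d=59, a=1
  k=4: m=44, d=1, a=88
d=1 and a=2a₀=88 at k=4, so the next step gives (m, d) = (44, 59) again — its k=1 value — and the period has length 4.

[44; 1, 1, 1, 88]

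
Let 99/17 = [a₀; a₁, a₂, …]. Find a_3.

1

99 = 5·17 + 14   →  a_0 = 5
17 = 1·14 + 3   →  a_1 = 1
14 = 4·3 + 2   →  a_2 = 4
3 = 1·2 + 1   →  a_3 = 1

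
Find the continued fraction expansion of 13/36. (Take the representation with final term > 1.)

13 = 0*36 + 13
36 = 2*13 + 10
13 = 1*10 + 3
10 = 3*3 + 1
3 = 3*1 + 0  (stop)
So 13/36 = [0; 2, 1, 3, 3].

[0; 2, 1, 3, 3]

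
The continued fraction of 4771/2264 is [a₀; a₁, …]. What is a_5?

4771 = 2·2264 + 243   →  a_0 = 2
2264 = 9·243 + 77   →  a_1 = 9
243 = 3·77 + 12   →  a_2 = 3
77 = 6·12 + 5   →  a_3 = 6
12 = 2·5 + 2   →  a_4 = 2
5 = 2·2 + 1   →  a_5 = 2

2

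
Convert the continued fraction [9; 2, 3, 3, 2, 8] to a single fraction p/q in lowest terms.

Using pₖ = aₖpₖ₋₁ + pₖ₋₂ and qₖ = aₖqₖ₋₁ + qₖ₋₂:
  k=0: a=9, p=9, q=1
  k=1: a=2, p=19, q=2
  k=2: a=3, p=66, q=7
  k=3: a=3, p=217, q=23
  k=4: a=2, p=500, q=53
  k=5: a=8, p=4217, q=447

4217/447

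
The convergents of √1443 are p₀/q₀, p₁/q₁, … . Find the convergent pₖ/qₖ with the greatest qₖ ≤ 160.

2887/76

√1443 = [37; 1, 74, …] (period length 2).
Convergents:
  p_0/q_0 = 37/1
  p_1/q_1 = 38/1
  p_2/q_2 = 2849/75
  p_3/q_3 = 2887/76
  p_4/q_4 = 216487/5699
q_3 = 76 ≤ 160 < 5699 = q_4, so the answer is 2887/76.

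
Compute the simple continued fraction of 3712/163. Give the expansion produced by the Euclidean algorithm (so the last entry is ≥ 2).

[22; 1, 3, 2, 2, 7]

3712 = 22*163 + 126
163 = 1*126 + 37
126 = 3*37 + 15
37 = 2*15 + 7
15 = 2*7 + 1
7 = 7*1 + 0  (stop)
So 3712/163 = [22; 1, 3, 2, 2, 7].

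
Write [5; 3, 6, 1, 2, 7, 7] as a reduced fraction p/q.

Fold from the inside: start with 7/1.
  7 + 1/7 = 50/7
  2 + 7/50 = 107/50
  1 + 50/107 = 157/107
  6 + 107/157 = 1049/157
  3 + 157/1049 = 3304/1049
  5 + 1049/3304 = 17569/3304

17569/3304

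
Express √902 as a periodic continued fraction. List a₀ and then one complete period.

[30; 30, 60]

a₀ = ⌊√902⌋ = 30.
With m₀=0, d₀=1 and mₖ₊₁ = dₖaₖ − mₖ, dₖ₊₁ = (n − mₖ₊₁²)/dₖ, aₖ₊₁ = ⌊(a₀+mₖ₊₁)/dₖ₊₁⌋:
  k=1: m=30, d=2, a=30
  k=2: m=30, d=1, a=60
d=1 and a=2a₀=60 at k=2, so the next step gives (m, d) = (30, 2) again — its k=1 value — and the period has length 2.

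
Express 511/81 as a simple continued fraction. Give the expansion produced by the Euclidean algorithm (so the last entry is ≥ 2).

511 = 6×81 + 25
81 = 3×25 + 6
25 = 4×6 + 1
6 = 6×1 + 0  (stop)
So 511/81 = [6; 3, 4, 6].

[6; 3, 4, 6]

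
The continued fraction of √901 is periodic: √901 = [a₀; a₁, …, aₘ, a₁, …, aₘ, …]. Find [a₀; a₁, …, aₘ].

a₀ = ⌊√901⌋ = 30.
With m₀=0, d₀=1 and mₖ₊₁ = dₖaₖ − mₖ, dₖ₊₁ = (n − mₖ₊₁²)/dₖ, aₖ₊₁ = ⌊(a₀+mₖ₊₁)/dₖ₊₁⌋:
  k=1: m=30, d=1, a=60
d=1 and a=2a₀=60 at k=1, so the next step gives (m, d) = (30, 1) again — its k=1 value — and the period has length 1.

[30; 60]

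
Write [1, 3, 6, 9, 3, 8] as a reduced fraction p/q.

5925/4502

Fold from the inside: start with 8/1.
  3 + 1/8 = 25/8
  9 + 8/25 = 233/25
  6 + 25/233 = 1423/233
  3 + 233/1423 = 4502/1423
  1 + 1423/4502 = 5925/4502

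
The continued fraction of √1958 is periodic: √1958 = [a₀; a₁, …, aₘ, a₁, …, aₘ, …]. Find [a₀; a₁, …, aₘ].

[44; 4, 88]

a₀ = ⌊√1958⌋ = 44.
With m₀=0, d₀=1 and mₖ₊₁ = dₖaₖ − mₖ, dₖ₊₁ = (n − mₖ₊₁²)/dₖ, aₖ₊₁ = ⌊(a₀+mₖ₊₁)/dₖ₊₁⌋:
  k=1: m=44, d=22, a=4
  k=2: m=44, d=1, a=88
d=1 and a=2a₀=88 at k=2, so the next step gives (m, d) = (44, 22) again — its k=1 value — and the period has length 2.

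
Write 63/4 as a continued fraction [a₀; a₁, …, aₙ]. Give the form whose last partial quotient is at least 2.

[15; 1, 3]

63 = 15*4 + 3
4 = 1*3 + 1
3 = 3*1 + 0  (stop)
So 63/4 = [15; 1, 3].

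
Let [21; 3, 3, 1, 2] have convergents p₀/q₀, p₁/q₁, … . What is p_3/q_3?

277/13

Using pₖ = aₖpₖ₋₁ + pₖ₋₂, qₖ = aₖqₖ₋₁ + qₖ₋₂ (with p₋₁=1, p₋₂=0, q₋₁=0, q₋₂=1):
  k=0: a=21, p=21, q=1
  k=1: a=3, p=64, q=3
  k=2: a=3, p=213, q=10
  k=3: a=1, p=277, q=13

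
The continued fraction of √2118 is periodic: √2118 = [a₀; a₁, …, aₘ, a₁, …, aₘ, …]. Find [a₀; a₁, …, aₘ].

[46; 46, 92]

a₀ = ⌊√2118⌋ = 46.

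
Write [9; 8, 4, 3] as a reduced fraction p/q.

976/107

Using pₖ = aₖpₖ₋₁ + pₖ₋₂ and qₖ = aₖqₖ₋₁ + qₖ₋₂:
  k=0: a=9, p=9, q=1
  k=1: a=8, p=73, q=8
  k=2: a=4, p=301, q=33
  k=3: a=3, p=976, q=107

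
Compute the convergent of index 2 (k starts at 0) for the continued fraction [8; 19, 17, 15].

2609/324

Using pₖ = aₖpₖ₋₁ + pₖ₋₂, qₖ = aₖqₖ₋₁ + qₖ₋₂ (with p₋₁=1, p₋₂=0, q₋₁=0, q₋₂=1):
  k=0: a=8, p=8, q=1
  k=1: a=19, p=153, q=19
  k=2: a=17, p=2609, q=324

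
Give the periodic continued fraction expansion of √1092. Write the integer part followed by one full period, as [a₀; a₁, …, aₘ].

[33; 22, 66]

a₀ = ⌊√1092⌋ = 33.
With m₀=0, d₀=1 and mₖ₊₁ = dₖaₖ − mₖ, dₖ₊₁ = (n − mₖ₊₁²)/dₖ, aₖ₊₁ = ⌊(a₀+mₖ₊₁)/dₖ₊₁⌋:
  k=1: m=33, d=3, a=22
  k=2: m=33, d=1, a=66
d=1 and a=2a₀=66 at k=2, so the next step gives (m, d) = (33, 3) again — its k=1 value — and the period has length 2.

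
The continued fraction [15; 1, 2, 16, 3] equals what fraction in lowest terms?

Using pₖ = aₖpₖ₋₁ + pₖ₋₂ and qₖ = aₖqₖ₋₁ + qₖ₋₂:
  k=0: a=15, p=15, q=1
  k=1: a=1, p=16, q=1
  k=2: a=2, p=47, q=3
  k=3: a=16, p=768, q=49
  k=4: a=3, p=2351, q=150

2351/150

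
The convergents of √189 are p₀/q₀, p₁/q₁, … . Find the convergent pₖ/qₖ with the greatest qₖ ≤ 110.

1471/107

√189 = [13; 1, 2, 1, 26, …] (period length 4).
Convergents:
  p_0/q_0 = 13/1
  p_1/q_1 = 14/1
  p_2/q_2 = 41/3
  p_3/q_3 = 55/4
  p_4/q_4 = 1471/107
  p_5/q_5 = 1526/111
q_4 = 107 ≤ 110 < 111 = q_5, so the answer is 1471/107.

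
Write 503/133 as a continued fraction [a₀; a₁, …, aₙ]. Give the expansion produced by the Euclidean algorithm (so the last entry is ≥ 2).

[3; 1, 3, 1, 1, 2, 2, 2]

503 = 3*133 + 104
133 = 1*104 + 29
104 = 3*29 + 17
29 = 1*17 + 12
17 = 1*12 + 5
12 = 2*5 + 2
5 = 2*2 + 1
2 = 2*1 + 0  (stop)
So 503/133 = [3; 1, 3, 1, 1, 2, 2, 2].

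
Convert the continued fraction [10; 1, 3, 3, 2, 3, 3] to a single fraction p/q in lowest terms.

Fold from the inside: start with 3/1.
  3 + 1/3 = 10/3
  2 + 3/10 = 23/10
  3 + 10/23 = 79/23
  3 + 23/79 = 260/79
  1 + 79/260 = 339/260
  10 + 260/339 = 3650/339

3650/339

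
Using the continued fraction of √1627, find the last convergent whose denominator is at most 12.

√1627 = [40; 2, 1, 39, 1, 2, 80, …] (period length 6).
Convergents:
  p_0/q_0 = 40/1
  p_1/q_1 = 81/2
  p_2/q_2 = 121/3
  p_3/q_3 = 4800/119
q_2 = 3 ≤ 12 < 119 = q_3, so the answer is 121/3.

121/3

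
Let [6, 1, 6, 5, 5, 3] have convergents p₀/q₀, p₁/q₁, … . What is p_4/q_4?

1283/187

Using pₖ = aₖpₖ₋₁ + pₖ₋₂, qₖ = aₖqₖ₋₁ + qₖ₋₂ (with p₋₁=1, p₋₂=0, q₋₁=0, q₋₂=1):
  k=0: a=6, p=6, q=1
  k=1: a=1, p=7, q=1
  k=2: a=6, p=48, q=7
  k=3: a=5, p=247, q=36
  k=4: a=5, p=1283, q=187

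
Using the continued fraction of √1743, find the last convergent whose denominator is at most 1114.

√1743 = [41; 1, 2, 1, 82, …] (period length 4).
Convergents:
  p_0/q_0 = 41/1
  p_1/q_1 = 42/1
  p_2/q_2 = 125/3
  p_3/q_3 = 167/4
  p_4/q_4 = 13819/331
  p_5/q_5 = 13986/335
  p_6/q_6 = 41791/1001
  p_7/q_7 = 55777/1336
q_6 = 1001 ≤ 1114 < 1336 = q_7, so the answer is 41791/1001.

41791/1001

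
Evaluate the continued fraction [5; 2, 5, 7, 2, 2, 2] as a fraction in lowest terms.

5472/1003

Fold from the inside: start with 2/1.
  2 + 1/2 = 5/2
  2 + 2/5 = 12/5
  7 + 5/12 = 89/12
  5 + 12/89 = 457/89
  2 + 89/457 = 1003/457
  5 + 457/1003 = 5472/1003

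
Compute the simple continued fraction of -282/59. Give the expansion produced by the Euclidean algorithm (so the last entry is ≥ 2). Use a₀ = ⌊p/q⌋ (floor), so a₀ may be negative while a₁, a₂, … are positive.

[-5; 4, 1, 1, 6]

-282 = -5*59 + 13
59 = 4*13 + 7
13 = 1*7 + 6
7 = 1*6 + 1
6 = 6*1 + 0  (stop)
So -282/59 = [-5; 4, 1, 1, 6].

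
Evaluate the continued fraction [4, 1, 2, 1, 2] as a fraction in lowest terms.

Using pₖ = aₖpₖ₋₁ + pₖ₋₂ and qₖ = aₖqₖ₋₁ + qₖ₋₂:
  k=0: a=4, p=4, q=1
  k=1: a=1, p=5, q=1
  k=2: a=2, p=14, q=3
  k=3: a=1, p=19, q=4
  k=4: a=2, p=52, q=11

52/11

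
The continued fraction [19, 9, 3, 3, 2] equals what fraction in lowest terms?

Fold from the inside: start with 2/1.
  3 + 1/2 = 7/2
  3 + 2/7 = 23/7
  9 + 7/23 = 214/23
  19 + 23/214 = 4089/214

4089/214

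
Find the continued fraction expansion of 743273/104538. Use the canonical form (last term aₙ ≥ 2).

[7; 9, 11, 1, 4, 19, 3, 3]

743273 = 7·104538 + 11507
104538 = 9·11507 + 975
11507 = 11·975 + 782
975 = 1·782 + 193
782 = 4·193 + 10
193 = 19·10 + 3
10 = 3·3 + 1
3 = 3·1 + 0  (stop)
So 743273/104538 = [7; 9, 11, 1, 4, 19, 3, 3].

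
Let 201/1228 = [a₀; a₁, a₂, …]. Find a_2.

201 = 0·1228 + 201   →  a_0 = 0
1228 = 6·201 + 22   →  a_1 = 6
201 = 9·22 + 3   →  a_2 = 9

9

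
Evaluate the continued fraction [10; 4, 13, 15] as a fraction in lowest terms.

Fold from the inside: start with 15/1.
  13 + 1/15 = 196/15
  4 + 15/196 = 799/196
  10 + 196/799 = 8186/799

8186/799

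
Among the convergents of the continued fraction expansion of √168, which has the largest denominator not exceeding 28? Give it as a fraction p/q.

337/26

√168 = [12; 1, 24, …] (period length 2).
Convergents:
  p_0/q_0 = 12/1
  p_1/q_1 = 13/1
  p_2/q_2 = 324/25
  p_3/q_3 = 337/26
  p_4/q_4 = 8412/649
q_3 = 26 ≤ 28 < 649 = q_4, so the answer is 337/26.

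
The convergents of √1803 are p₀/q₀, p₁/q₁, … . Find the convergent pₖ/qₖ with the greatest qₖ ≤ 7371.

203137/4784

√1803 = [42; 2, 6, 28, 6, 2, 84, …] (period length 6).
Convergents:
  p_0/q_0 = 42/1
  p_1/q_1 = 85/2
  p_2/q_2 = 552/13
  p_3/q_3 = 15541/366
  p_4/q_4 = 93798/2209
  p_5/q_5 = 203137/4784
  p_6/q_6 = 17157306/404065
q_5 = 4784 ≤ 7371 < 404065 = q_6, so the answer is 203137/4784.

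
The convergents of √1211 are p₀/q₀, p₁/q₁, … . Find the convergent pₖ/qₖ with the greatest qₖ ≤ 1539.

√1211 = [34; 1, 3, 1, 68, …] (period length 4).
Convergents:
  p_0/q_0 = 34/1
  p_1/q_1 = 35/1
  p_2/q_2 = 139/4
  p_3/q_3 = 174/5
  p_4/q_4 = 11971/344
  p_5/q_5 = 12145/349
  p_6/q_6 = 48406/1391
  p_7/q_7 = 60551/1740
q_6 = 1391 ≤ 1539 < 1740 = q_7, so the answer is 48406/1391.

48406/1391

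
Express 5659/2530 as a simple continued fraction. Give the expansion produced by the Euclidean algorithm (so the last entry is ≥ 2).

[2; 4, 4, 2, 7, 1, 7]

5659 = 2*2530 + 599
2530 = 4*599 + 134
599 = 4*134 + 63
134 = 2*63 + 8
63 = 7*8 + 7
8 = 1*7 + 1
7 = 7*1 + 0  (stop)
So 5659/2530 = [2; 4, 4, 2, 7, 1, 7].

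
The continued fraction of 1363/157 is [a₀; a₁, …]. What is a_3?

1363 = 8·157 + 107   →  a_0 = 8
157 = 1·107 + 50   →  a_1 = 1
107 = 2·50 + 7   →  a_2 = 2
50 = 7·7 + 1   →  a_3 = 7

7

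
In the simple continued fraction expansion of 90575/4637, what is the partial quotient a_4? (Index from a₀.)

19

90575 = 19·4637 + 2472   →  a_0 = 19
4637 = 1·2472 + 2165   →  a_1 = 1
2472 = 1·2165 + 307   →  a_2 = 1
2165 = 7·307 + 16   →  a_3 = 7
307 = 19·16 + 3   →  a_4 = 19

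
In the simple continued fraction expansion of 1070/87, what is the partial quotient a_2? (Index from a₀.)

1070 = 12·87 + 26   →  a_0 = 12
87 = 3·26 + 9   →  a_1 = 3
26 = 2·9 + 8   →  a_2 = 2

2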